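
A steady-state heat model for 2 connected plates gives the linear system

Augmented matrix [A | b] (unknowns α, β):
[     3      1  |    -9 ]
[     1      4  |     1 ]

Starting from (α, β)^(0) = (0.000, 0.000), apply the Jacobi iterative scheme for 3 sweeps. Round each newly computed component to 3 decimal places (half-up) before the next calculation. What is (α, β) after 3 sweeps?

(-3.333, 1.021)

Iteration 1:
  α = (-9 - (1)·0.000) / (3) = -3.000
  β = (1 - (1)·0.000) / (4) = 0.250
Iteration 2:
  α = (-9 - (1)·0.250) / (3) = -3.083
  β = (1 - (1)·-3.000) / (4) = 1.000
Iteration 3:
  α = (-9 - (1)·1.000) / (3) = -3.333
  β = (1 - (1)·-3.083) / (4) = 1.021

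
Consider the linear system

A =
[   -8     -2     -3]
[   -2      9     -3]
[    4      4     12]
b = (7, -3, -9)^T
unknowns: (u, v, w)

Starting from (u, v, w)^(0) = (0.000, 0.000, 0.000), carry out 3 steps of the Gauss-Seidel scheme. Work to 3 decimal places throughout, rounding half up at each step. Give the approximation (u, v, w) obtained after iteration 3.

(-0.602, -0.583, -0.355)

Iteration 1:
  u = (7 - (-2)·0.000 - (-3)·0.000) / (-8) = -0.875
  v = (-3 - (-2)·-0.875 - (-3)·0.000) / (9) = -0.528
  w = (-9 - (4)·-0.875 - (4)·-0.528) / (12) = -0.282
Iteration 2:
  u = (7 - (-2)·-0.528 - (-3)·-0.282) / (-8) = -0.637
  v = (-3 - (-2)·-0.637 - (-3)·-0.282) / (9) = -0.569
  w = (-9 - (4)·-0.637 - (4)·-0.569) / (12) = -0.348
Iteration 3:
  u = (7 - (-2)·-0.569 - (-3)·-0.348) / (-8) = -0.602
  v = (-3 - (-2)·-0.602 - (-3)·-0.348) / (9) = -0.583
  w = (-9 - (4)·-0.602 - (4)·-0.583) / (12) = -0.355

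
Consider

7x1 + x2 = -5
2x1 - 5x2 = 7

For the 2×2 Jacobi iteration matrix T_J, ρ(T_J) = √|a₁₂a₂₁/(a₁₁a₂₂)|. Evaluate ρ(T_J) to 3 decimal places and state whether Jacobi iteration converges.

0.239

a₁₂a₂₁/(a₁₁a₂₂) = (1)·(2) / ((7)·(-5)) = -0.057143
ρ = √|-0.057143| = √0.057143 = 0.239
ρ < 1, so Jacobi converges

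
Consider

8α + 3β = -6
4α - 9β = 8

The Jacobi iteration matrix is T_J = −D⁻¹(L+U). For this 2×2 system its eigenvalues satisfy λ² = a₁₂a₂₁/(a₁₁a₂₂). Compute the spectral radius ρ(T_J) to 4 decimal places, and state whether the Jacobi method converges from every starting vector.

0.4082

a₁₂a₂₁/(a₁₁a₂₂) = (3)·(4) / ((8)·(-9)) = -0.166667
ρ = √|-0.166667| = √0.166667 = 0.4082
ρ < 1, so Jacobi converges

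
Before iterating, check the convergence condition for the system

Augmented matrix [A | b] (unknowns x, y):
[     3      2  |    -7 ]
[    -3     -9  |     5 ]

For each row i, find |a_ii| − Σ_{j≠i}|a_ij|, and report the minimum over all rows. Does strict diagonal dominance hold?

1

row 1: |3| − (2) = 1
row 2: |-9| − (3) = 6
minimum over rows = 1 → strictly diagonally dominant (convergence guaranteed)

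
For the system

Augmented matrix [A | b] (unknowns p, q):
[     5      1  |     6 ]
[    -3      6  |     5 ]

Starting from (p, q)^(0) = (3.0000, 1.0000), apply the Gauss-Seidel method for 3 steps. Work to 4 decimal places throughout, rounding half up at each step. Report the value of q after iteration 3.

Iteration 1:
  p = (6 - (1)·1.0000) / (5) = 1.0000
  q = (5 - (-3)·1.0000) / (6) = 1.3333
Iteration 2:
  p = (6 - (1)·1.3333) / (5) = 0.9333
  q = (5 - (-3)·0.9333) / (6) = 1.3000
Iteration 3:
  p = (6 - (1)·1.3000) / (5) = 0.9400
  q = (5 - (-3)·0.9400) / (6) = 1.3033

1.3033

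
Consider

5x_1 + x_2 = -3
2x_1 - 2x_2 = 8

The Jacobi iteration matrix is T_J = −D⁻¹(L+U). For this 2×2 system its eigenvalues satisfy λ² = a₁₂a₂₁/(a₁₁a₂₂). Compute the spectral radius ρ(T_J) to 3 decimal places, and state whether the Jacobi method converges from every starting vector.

a₁₂a₂₁/(a₁₁a₂₂) = (1)·(2) / ((5)·(-2)) = -0.200000
ρ = √|-0.200000| = √0.200000 = 0.447
ρ < 1, so Jacobi converges

0.447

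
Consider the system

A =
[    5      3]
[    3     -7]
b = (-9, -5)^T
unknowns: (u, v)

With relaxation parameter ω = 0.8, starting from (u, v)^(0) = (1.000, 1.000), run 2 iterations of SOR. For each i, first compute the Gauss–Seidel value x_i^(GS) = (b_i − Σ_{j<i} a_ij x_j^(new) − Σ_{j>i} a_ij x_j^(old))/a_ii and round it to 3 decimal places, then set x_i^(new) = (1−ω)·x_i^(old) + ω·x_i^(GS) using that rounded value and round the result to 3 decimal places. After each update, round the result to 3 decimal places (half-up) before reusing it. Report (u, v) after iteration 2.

(-1.871, -0.034)

Iteration 1:
  u: GS value = (-9 - (3)·1.000) / (5) = -2.400;  u ← (1−ω)·1.000 + ω·-2.400 = -1.720
  v: GS value = (-5 - (3)·-1.720) / (-7) = -0.023;  v ← (1−ω)·1.000 + ω·-0.023 = 0.182
Iteration 2:
  u: GS value = (-9 - (3)·0.182) / (5) = -1.909;  u ← (1−ω)·-1.720 + ω·-1.909 = -1.871
  v: GS value = (-5 - (3)·-1.871) / (-7) = -0.088;  v ← (1−ω)·0.182 + ω·-0.088 = -0.034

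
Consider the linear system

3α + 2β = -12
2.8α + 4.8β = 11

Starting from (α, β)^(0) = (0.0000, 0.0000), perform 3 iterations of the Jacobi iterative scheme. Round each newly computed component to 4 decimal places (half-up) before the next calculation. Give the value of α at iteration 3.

Iteration 1:
  α = (-12 - (2)·0.0000) / (3) = -4.0000
  β = (11 - (2.8)·0.0000) / (4.8) = 2.2917
Iteration 2:
  α = (-12 - (2)·2.2917) / (3) = -5.5278
  β = (11 - (2.8)·-4.0000) / (4.8) = 4.6250
Iteration 3:
  α = (-12 - (2)·4.6250) / (3) = -7.0833
  β = (11 - (2.8)·-5.5278) / (4.8) = 5.5162

-7.0833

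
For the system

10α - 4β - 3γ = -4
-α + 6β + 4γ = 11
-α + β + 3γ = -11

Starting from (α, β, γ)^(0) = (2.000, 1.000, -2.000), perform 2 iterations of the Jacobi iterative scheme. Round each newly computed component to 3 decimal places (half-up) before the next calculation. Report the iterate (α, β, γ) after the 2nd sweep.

(0.000, 3.955, -5.033)

Iteration 1:
  α = (-4 - (-4)·1.000 - (-3)·-2.000) / (10) = -0.600
  β = (11 - (-1)·2.000 - (4)·-2.000) / (6) = 3.500
  γ = (-11 - (-1)·2.000 - (1)·1.000) / (3) = -3.333
Iteration 2:
  α = (-4 - (-4)·3.500 - (-3)·-3.333) / (10) = 0.000
  β = (11 - (-1)·-0.600 - (4)·-3.333) / (6) = 3.955
  γ = (-11 - (-1)·-0.600 - (1)·3.500) / (3) = -5.033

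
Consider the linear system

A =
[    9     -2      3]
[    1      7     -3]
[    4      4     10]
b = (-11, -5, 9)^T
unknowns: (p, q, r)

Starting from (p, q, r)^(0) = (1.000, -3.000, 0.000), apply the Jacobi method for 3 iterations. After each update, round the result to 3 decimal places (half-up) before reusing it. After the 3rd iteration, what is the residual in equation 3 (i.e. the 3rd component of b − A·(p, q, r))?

-1.180

Iteration 1:
  p = (-11 - (-2)·-3.000 - (3)·0.000) / (9) = -1.889
  q = (-5 - (1)·1.000 - (-3)·0.000) / (7) = -0.857
  r = (9 - (4)·1.000 - (4)·-3.000) / (10) = 1.700
Iteration 2:
  p = (-11 - (-2)·-0.857 - (3)·1.700) / (9) = -1.979
  q = (-5 - (1)·-1.889 - (-3)·1.700) / (7) = 0.284
  r = (9 - (4)·-1.889 - (4)·-0.857) / (10) = 1.998
Iteration 3:
  p = (-11 - (-2)·0.284 - (3)·1.998) / (9) = -1.825
  q = (-5 - (1)·-1.979 - (-3)·1.998) / (7) = 0.425
  r = (9 - (4)·-1.979 - (4)·0.284) / (10) = 1.578
Residual b − A·x = (1.541, -1.416, -1.180)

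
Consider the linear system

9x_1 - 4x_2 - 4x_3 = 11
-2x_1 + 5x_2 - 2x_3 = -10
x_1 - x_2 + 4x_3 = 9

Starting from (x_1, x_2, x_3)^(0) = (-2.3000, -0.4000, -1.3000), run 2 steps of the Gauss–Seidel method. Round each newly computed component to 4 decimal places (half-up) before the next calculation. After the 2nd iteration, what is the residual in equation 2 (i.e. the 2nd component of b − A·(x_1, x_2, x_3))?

0.4480

Iteration 1:
  x_1 = (11 - (-4)·-0.4000 - (-4)·-1.3000) / (9) = 0.4667
  x_2 = (-10 - (-2)·0.4667 - (-2)·-1.3000) / (5) = -2.3333
  x_3 = (9 - (1)·0.4667 - (-1)·-2.3333) / (4) = 1.5500
Iteration 2:
  x_1 = (11 - (-4)·-2.3333 - (-4)·1.5500) / (9) = 0.8741
  x_2 = (-10 - (-2)·0.8741 - (-2)·1.5500) / (5) = -1.0304
  x_3 = (9 - (1)·0.8741 - (-1)·-1.0304) / (4) = 1.7739
Residual b − A·x = (6.1071, 0.4480, -0.0001)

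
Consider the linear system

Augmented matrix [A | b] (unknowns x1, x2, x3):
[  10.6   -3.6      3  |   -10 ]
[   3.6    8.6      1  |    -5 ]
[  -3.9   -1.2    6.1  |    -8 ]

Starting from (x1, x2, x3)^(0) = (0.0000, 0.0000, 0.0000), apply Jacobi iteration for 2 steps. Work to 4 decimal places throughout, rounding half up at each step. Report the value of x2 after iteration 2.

Iteration 1:
  x1 = (-10 - (-3.6)·0.0000 - (3)·0.0000) / (10.6) = -0.9434
  x2 = (-5 - (3.6)·0.0000 - (1)·0.0000) / (8.6) = -0.5814
  x3 = (-8 - (-3.9)·0.0000 - (-1.2)·0.0000) / (6.1) = -1.3115
Iteration 2:
  x1 = (-10 - (-3.6)·-0.5814 - (3)·-1.3115) / (10.6) = -0.7697
  x2 = (-5 - (3.6)·-0.9434 - (1)·-1.3115) / (8.6) = -0.0340
  x3 = (-8 - (-3.9)·-0.9434 - (-1.2)·-0.5814) / (6.1) = -2.0290

-0.0340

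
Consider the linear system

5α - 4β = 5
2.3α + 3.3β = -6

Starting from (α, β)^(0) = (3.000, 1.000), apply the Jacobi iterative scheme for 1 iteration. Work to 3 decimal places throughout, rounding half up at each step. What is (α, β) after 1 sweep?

Iteration 1:
  α = (5 - (-4)·1.000) / (5) = 1.800
  β = (-6 - (2.3)·3.000) / (3.3) = -3.909

(1.800, -3.909)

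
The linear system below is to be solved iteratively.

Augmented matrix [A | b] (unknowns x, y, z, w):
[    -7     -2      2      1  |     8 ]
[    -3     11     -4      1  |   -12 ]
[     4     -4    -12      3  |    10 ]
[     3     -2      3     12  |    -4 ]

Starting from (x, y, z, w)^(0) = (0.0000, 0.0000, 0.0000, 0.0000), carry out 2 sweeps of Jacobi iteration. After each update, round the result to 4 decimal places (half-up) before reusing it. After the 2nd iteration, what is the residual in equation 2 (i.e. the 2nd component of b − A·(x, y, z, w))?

-0.6373

Iteration 1:
  x = (8 - (-2)·0.0000 - (2)·0.0000 - (1)·0.0000) / (-7) = -1.1429
  y = (-12 - (-3)·0.0000 - (-4)·0.0000 - (1)·0.0000) / (11) = -1.0909
  z = (10 - (4)·0.0000 - (-4)·0.0000 - (3)·0.0000) / (-12) = -0.8333
  w = (-4 - (3)·0.0000 - (-2)·0.0000 - (3)·0.0000) / (12) = -0.3333
Iteration 2:
  x = (8 - (-2)·-1.0909 - (2)·-0.8333 - (1)·-0.3333) / (-7) = -1.1169
  y = (-12 - (-3)·-1.1429 - (-4)·-0.8333 - (1)·-0.3333) / (11) = -1.6753
  z = (10 - (4)·-1.1429 - (-4)·-1.0909 - (3)·-0.3333) / (-12) = -0.9340
  w = (-4 - (3)·-1.1429 - (-2)·-1.0909 - (3)·-0.8333) / (12) = -0.0211
Residual b − A·x = (-1.2798, -0.6373, -3.3783, -0.9447)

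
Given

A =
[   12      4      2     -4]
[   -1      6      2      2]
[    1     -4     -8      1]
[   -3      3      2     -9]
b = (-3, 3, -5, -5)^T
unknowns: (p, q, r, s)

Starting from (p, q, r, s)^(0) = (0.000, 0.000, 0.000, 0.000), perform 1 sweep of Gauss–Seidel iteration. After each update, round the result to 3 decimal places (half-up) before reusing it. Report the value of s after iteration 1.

0.873

Iteration 1:
  p = (-3 - (4)·0.000 - (2)·0.000 - (-4)·0.000) / (12) = -0.250
  q = (3 - (-1)·-0.250 - (2)·0.000 - (2)·0.000) / (6) = 0.458
  r = (-5 - (1)·-0.250 - (-4)·0.458 - (1)·0.000) / (-8) = 0.365
  s = (-5 - (-3)·-0.250 - (3)·0.458 - (2)·0.365) / (-9) = 0.873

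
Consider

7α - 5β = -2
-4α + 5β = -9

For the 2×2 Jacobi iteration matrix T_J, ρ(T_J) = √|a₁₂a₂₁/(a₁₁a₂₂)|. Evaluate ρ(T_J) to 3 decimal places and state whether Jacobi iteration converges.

0.756

a₁₂a₂₁/(a₁₁a₂₂) = (-5)·(-4) / ((7)·(5)) = 0.571429
ρ = √|0.571429| = √0.571429 = 0.756
ρ < 1, so Jacobi converges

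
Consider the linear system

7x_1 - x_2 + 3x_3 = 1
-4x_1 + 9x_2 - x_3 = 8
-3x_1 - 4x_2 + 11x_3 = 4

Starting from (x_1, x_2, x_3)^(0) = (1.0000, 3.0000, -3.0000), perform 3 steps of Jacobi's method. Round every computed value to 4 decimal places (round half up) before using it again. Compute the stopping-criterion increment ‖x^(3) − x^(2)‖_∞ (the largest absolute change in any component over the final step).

1.0823

Iteration 1:
  x_1 = (1 - (-1)·3.0000 - (3)·-3.0000) / (7) = 1.8571
  x_2 = (8 - (-4)·1.0000 - (-1)·-3.0000) / (9) = 1.0000
  x_3 = (4 - (-3)·1.0000 - (-4)·3.0000) / (11) = 1.7273
Iteration 2:
  x_1 = (1 - (-1)·1.0000 - (3)·1.7273) / (7) = -0.4546
  x_2 = (8 - (-4)·1.8571 - (-1)·1.7273) / (9) = 1.9062
  x_3 = (4 - (-3)·1.8571 - (-4)·1.0000) / (11) = 1.2338
Iteration 3:
  x_1 = (1 - (-1)·1.9062 - (3)·1.2338) / (7) = -0.1136
  x_2 = (8 - (-4)·-0.4546 - (-1)·1.2338) / (9) = 0.8239
  x_3 = (4 - (-3)·-0.4546 - (-4)·1.9062) / (11) = 0.9328
Change: (0.3410, -1.0823, -0.3010) → max |·| = 1.0823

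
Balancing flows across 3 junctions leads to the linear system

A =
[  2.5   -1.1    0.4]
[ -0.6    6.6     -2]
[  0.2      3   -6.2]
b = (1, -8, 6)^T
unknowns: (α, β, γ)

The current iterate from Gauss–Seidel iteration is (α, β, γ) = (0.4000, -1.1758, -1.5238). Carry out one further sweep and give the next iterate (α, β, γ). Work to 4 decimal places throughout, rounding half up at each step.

One sweep:
  α = (1 - (-1.1)·-1.1758 - (0.4)·-1.5238) / (2.5) = 0.1265
  β = (-8 - (-0.6)·0.1265 - (-2)·-1.5238) / (6.6) = -1.6624
  γ = (6 - (0.2)·0.1265 - (3)·-1.6624) / (-6.2) = -1.7680

(0.1265, -1.6624, -1.7680)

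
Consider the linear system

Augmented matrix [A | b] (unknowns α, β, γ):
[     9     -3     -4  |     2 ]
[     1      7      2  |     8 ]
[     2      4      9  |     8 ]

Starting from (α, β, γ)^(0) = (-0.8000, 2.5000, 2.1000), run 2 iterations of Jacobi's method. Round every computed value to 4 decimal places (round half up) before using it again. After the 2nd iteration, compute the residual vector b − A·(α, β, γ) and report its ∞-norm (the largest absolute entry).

2.2773

Iteration 1:
  α = (2 - (-3)·2.5000 - (-4)·2.1000) / (9) = 1.9889
  β = (8 - (1)·-0.8000 - (2)·2.1000) / (7) = 0.6571
  γ = (8 - (2)·-0.8000 - (4)·2.5000) / (9) = -0.0444
Iteration 2:
  α = (2 - (-3)·0.6571 - (-4)·-0.0444) / (9) = 0.4215
  β = (8 - (1)·1.9889 - (2)·-0.0444) / (7) = 0.8714
  γ = (8 - (2)·1.9889 - (4)·0.6571) / (9) = 0.1549
Residual b − A·x = (1.4403, 1.1689, 2.2773); ∞-norm = 2.2773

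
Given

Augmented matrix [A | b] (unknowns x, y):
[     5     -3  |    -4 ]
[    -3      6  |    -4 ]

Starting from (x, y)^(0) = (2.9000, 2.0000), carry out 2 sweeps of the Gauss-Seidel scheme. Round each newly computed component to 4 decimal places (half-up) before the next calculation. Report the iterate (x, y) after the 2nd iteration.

Iteration 1:
  x = (-4 - (-3)·2.0000) / (5) = 0.4000
  y = (-4 - (-3)·0.4000) / (6) = -0.4667
Iteration 2:
  x = (-4 - (-3)·-0.4667) / (5) = -1.0800
  y = (-4 - (-3)·-1.0800) / (6) = -1.2067

(-1.0800, -1.2067)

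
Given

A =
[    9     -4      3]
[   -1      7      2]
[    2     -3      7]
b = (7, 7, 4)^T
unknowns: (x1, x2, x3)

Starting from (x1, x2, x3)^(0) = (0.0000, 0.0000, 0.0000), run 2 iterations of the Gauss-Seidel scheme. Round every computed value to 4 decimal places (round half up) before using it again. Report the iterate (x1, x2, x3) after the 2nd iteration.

Iteration 1:
  x1 = (7 - (-4)·0.0000 - (3)·0.0000) / (9) = 0.7778
  x2 = (7 - (-1)·0.7778 - (2)·0.0000) / (7) = 1.1111
  x3 = (4 - (2)·0.7778 - (-3)·1.1111) / (7) = 0.8254
Iteration 2:
  x1 = (7 - (-4)·1.1111 - (3)·0.8254) / (9) = 0.9965
  x2 = (7 - (-1)·0.9965 - (2)·0.8254) / (7) = 0.9065
  x3 = (4 - (2)·0.9965 - (-3)·0.9065) / (7) = 0.6752

(0.9965, 0.9065, 0.6752)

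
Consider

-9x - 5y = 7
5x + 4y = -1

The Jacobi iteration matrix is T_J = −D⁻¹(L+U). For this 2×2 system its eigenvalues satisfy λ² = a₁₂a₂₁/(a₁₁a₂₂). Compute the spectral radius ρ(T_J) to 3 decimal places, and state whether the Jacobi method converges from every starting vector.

a₁₂a₂₁/(a₁₁a₂₂) = (-5)·(5) / ((-9)·(4)) = 0.694444
ρ = √|0.694444| = √0.694444 = 0.833
ρ < 1, so Jacobi converges

0.833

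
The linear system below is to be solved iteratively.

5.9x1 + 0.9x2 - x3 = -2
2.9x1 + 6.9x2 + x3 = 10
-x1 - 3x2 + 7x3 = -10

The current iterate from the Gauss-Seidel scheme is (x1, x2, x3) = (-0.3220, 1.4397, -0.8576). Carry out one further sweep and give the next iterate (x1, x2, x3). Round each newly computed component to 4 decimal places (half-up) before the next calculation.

One sweep:
  x1 = (-2 - (0.9)·1.4397 - (-1)·-0.8576) / (5.9) = -0.7040
  x2 = (10 - (2.9)·-0.7040 - (1)·-0.8576) / (6.9) = 1.8694
  x3 = (-10 - (-1)·-0.7040 - (-3)·1.8694) / (7) = -0.7280

(-0.7040, 1.8694, -0.7280)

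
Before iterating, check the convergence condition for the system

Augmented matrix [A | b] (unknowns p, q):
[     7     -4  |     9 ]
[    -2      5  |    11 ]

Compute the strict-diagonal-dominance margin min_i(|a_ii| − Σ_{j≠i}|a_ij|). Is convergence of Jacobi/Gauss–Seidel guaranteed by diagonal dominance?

3

row 1: |7| − (4) = 3
row 2: |5| − (2) = 3
minimum over rows = 3 → strictly diagonally dominant (convergence guaranteed)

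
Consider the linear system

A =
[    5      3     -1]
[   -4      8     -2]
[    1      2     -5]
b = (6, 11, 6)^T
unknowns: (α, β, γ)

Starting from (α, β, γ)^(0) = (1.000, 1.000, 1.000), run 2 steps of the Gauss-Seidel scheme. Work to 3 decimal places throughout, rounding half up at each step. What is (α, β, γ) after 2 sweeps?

Iteration 1:
  α = (6 - (3)·1.000 - (-1)·1.000) / (5) = 0.800
  β = (11 - (-4)·0.800 - (-2)·1.000) / (8) = 2.025
  γ = (6 - (1)·0.800 - (2)·2.025) / (-5) = -0.230
Iteration 2:
  α = (6 - (3)·2.025 - (-1)·-0.230) / (5) = -0.061
  β = (11 - (-4)·-0.061 - (-2)·-0.230) / (8) = 1.287
  γ = (6 - (1)·-0.061 - (2)·1.287) / (-5) = -0.697

(-0.061, 1.287, -0.697)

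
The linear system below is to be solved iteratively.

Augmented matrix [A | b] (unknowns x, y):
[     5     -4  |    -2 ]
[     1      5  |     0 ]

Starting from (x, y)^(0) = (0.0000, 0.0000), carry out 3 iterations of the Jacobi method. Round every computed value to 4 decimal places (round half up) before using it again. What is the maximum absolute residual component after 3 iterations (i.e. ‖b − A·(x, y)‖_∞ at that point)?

0.0640

Iteration 1:
  x = (-2 - (-4)·0.0000) / (5) = -0.4000
  y = (0 - (1)·0.0000) / (5) = 0.0000
Iteration 2:
  x = (-2 - (-4)·0.0000) / (5) = -0.4000
  y = (0 - (1)·-0.4000) / (5) = 0.0800
Iteration 3:
  x = (-2 - (-4)·0.0800) / (5) = -0.3360
  y = (0 - (1)·-0.4000) / (5) = 0.0800
Residual b − A·x = (0.0000, -0.0640); ∞-norm = 0.0640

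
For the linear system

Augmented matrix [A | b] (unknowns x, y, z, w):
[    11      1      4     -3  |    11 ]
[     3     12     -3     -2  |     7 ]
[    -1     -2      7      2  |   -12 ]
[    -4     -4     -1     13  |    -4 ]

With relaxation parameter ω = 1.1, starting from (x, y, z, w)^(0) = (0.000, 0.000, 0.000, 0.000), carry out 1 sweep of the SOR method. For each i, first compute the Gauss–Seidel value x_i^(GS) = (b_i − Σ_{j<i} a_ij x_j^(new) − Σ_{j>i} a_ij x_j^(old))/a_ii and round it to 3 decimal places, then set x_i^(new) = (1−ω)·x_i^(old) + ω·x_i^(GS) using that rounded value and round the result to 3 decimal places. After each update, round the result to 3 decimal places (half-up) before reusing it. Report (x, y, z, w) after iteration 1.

Iteration 1:
  x: GS value = (11 - (1)·0.000 - (4)·0.000 - (-3)·0.000) / (11) = 1.000;  x ← (1−ω)·0.000 + ω·1.000 = 1.100
  y: GS value = (7 - (3)·1.100 - (-3)·0.000 - (-2)·0.000) / (12) = 0.308;  y ← (1−ω)·0.000 + ω·0.308 = 0.339
  z: GS value = (-12 - (-1)·1.100 - (-2)·0.339 - (2)·0.000) / (7) = -1.460;  z ← (1−ω)·0.000 + ω·-1.460 = -1.606
  w: GS value = (-4 - (-4)·1.100 - (-4)·0.339 - (-1)·-1.606) / (13) = 0.012;  w ← (1−ω)·0.000 + ω·0.012 = 0.013

(1.100, 0.339, -1.606, 0.013)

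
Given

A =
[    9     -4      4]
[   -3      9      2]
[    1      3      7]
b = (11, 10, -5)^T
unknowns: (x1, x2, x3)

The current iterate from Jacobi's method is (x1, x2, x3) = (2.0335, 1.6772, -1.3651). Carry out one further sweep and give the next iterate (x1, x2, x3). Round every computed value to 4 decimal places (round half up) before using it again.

(2.5744, 2.0923, -1.7236)

One sweep:
  x1 = (11 - (-4)·1.6772 - (4)·-1.3651) / (9) = 2.5744
  x2 = (10 - (-3)·2.0335 - (2)·-1.3651) / (9) = 2.0923
  x3 = (-5 - (1)·2.0335 - (3)·1.6772) / (7) = -1.7236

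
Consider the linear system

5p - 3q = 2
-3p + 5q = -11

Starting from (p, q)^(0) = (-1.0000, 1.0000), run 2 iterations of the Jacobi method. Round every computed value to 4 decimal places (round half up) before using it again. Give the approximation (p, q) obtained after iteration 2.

Iteration 1:
  p = (2 - (-3)·1.0000) / (5) = 1.0000
  q = (-11 - (-3)·-1.0000) / (5) = -2.8000
Iteration 2:
  p = (2 - (-3)·-2.8000) / (5) = -1.2800
  q = (-11 - (-3)·1.0000) / (5) = -1.6000

(-1.2800, -1.6000)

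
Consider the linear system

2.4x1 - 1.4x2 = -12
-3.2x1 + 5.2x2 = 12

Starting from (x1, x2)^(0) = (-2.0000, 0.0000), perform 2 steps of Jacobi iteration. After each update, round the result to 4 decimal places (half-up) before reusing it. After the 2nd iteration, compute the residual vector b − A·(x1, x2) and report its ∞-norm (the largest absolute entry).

2.5846

Iteration 1:
  x1 = (-12 - (-1.4)·0.0000) / (2.4) = -5.0000
  x2 = (12 - (-3.2)·-2.0000) / (5.2) = 1.0769
Iteration 2:
  x1 = (-12 - (-1.4)·1.0769) / (2.4) = -4.3718
  x2 = (12 - (-3.2)·-5.0000) / (5.2) = -0.7692
Residual b − A·x = (-2.5846, 2.0101); ∞-norm = 2.5846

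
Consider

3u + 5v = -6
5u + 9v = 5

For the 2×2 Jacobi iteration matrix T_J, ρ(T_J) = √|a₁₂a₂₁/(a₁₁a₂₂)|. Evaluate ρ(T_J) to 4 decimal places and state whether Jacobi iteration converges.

0.9623

a₁₂a₂₁/(a₁₁a₂₂) = (5)·(5) / ((3)·(9)) = 0.925926
ρ = √|0.925926| = √0.925926 = 0.9623
ρ < 1, so Jacobi converges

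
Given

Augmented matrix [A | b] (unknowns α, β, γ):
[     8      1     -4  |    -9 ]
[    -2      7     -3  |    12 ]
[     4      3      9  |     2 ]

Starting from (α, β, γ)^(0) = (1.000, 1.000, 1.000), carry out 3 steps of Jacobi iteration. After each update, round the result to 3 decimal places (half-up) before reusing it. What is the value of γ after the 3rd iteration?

0.560

Iteration 1:
  α = (-9 - (1)·1.000 - (-4)·1.000) / (8) = -0.750
  β = (12 - (-2)·1.000 - (-3)·1.000) / (7) = 2.429
  γ = (2 - (4)·1.000 - (3)·1.000) / (9) = -0.556
Iteration 2:
  α = (-9 - (1)·2.429 - (-4)·-0.556) / (8) = -1.707
  β = (12 - (-2)·-0.750 - (-3)·-0.556) / (7) = 1.262
  γ = (2 - (4)·-0.750 - (3)·2.429) / (9) = -0.254
Iteration 3:
  α = (-9 - (1)·1.262 - (-4)·-0.254) / (8) = -1.410
  β = (12 - (-2)·-1.707 - (-3)·-0.254) / (7) = 1.118
  γ = (2 - (4)·-1.707 - (3)·1.262) / (9) = 0.560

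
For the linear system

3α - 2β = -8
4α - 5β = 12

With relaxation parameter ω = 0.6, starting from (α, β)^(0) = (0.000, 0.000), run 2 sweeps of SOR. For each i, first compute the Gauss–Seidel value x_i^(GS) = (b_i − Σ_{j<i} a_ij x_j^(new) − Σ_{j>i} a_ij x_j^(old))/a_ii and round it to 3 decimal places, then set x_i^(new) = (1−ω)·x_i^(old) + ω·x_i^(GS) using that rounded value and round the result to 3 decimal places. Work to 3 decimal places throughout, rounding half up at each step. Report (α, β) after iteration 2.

(-3.123, -3.822)

Iteration 1:
  α: GS value = (-8 - (-2)·0.000) / (3) = -2.667;  α ← (1−ω)·0.000 + ω·-2.667 = -1.600
  β: GS value = (12 - (4)·-1.600) / (-5) = -3.680;  β ← (1−ω)·0.000 + ω·-3.680 = -2.208
Iteration 2:
  α: GS value = (-8 - (-2)·-2.208) / (3) = -4.139;  α ← (1−ω)·-1.600 + ω·-4.139 = -3.123
  β: GS value = (12 - (4)·-3.123) / (-5) = -4.898;  β ← (1−ω)·-2.208 + ω·-4.898 = -3.822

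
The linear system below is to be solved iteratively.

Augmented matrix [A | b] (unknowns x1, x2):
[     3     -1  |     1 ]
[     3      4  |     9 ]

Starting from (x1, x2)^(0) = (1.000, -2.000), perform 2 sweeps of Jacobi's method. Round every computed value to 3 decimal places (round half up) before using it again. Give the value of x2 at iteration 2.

Iteration 1:
  x1 = (1 - (-1)·-2.000) / (3) = -0.333
  x2 = (9 - (3)·1.000) / (4) = 1.500
Iteration 2:
  x1 = (1 - (-1)·1.500) / (3) = 0.833
  x2 = (9 - (3)·-0.333) / (4) = 2.500

2.500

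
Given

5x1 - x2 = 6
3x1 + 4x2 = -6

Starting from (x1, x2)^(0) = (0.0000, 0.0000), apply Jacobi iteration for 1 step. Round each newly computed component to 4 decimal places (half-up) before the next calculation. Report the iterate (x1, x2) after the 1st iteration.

Iteration 1:
  x1 = (6 - (-1)·0.0000) / (5) = 1.2000
  x2 = (-6 - (3)·0.0000) / (4) = -1.5000

(1.2000, -1.5000)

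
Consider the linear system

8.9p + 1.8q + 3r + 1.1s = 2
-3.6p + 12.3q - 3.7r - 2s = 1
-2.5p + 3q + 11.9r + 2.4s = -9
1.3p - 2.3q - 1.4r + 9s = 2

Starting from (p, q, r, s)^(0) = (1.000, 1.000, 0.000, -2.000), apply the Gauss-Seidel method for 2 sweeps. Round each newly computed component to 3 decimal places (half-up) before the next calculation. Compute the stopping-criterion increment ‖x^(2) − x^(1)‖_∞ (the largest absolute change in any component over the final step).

Iteration 1:
  p = (2 - (1.8)·1.000 - (3)·0.000 - (1.1)·-2.000) / (8.9) = 0.270
  q = (1 - (-3.6)·0.270 - (-3.7)·0.000 - (-2)·-2.000) / (12.3) = -0.165
  r = (-9 - (-2.5)·0.270 - (3)·-0.165 - (2.4)·-2.000) / (11.9) = -0.255
  s = (2 - (1.3)·0.270 - (-2.3)·-0.165 - (-1.4)·-0.255) / (9) = 0.101
Iteration 2:
  p = (2 - (1.8)·-0.165 - (3)·-0.255 - (1.1)·0.101) / (8.9) = 0.332
  q = (1 - (-3.6)·0.332 - (-3.7)·-0.255 - (-2)·0.101) / (12.3) = 0.118
  r = (-9 - (-2.5)·0.332 - (3)·0.118 - (2.4)·0.101) / (11.9) = -0.737
  s = (2 - (1.3)·0.332 - (-2.3)·0.118 - (-1.4)·-0.737) / (9) = 0.090
Change: (0.062, 0.283, -0.482, -0.011) → max |·| = 0.482

0.482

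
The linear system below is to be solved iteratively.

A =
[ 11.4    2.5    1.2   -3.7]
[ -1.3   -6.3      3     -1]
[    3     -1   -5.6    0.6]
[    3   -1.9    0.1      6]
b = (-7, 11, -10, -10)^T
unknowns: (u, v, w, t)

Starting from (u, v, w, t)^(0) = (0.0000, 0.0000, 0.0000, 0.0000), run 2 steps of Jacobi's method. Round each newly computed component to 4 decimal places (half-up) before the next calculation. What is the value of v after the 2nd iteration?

-0.5044

Iteration 1:
  u = (-7 - (2.5)·0.0000 - (1.2)·0.0000 - (-3.7)·0.0000) / (11.4) = -0.6140
  v = (11 - (-1.3)·0.0000 - (3)·0.0000 - (-1)·0.0000) / (-6.3) = -1.7460
  w = (-10 - (3)·0.0000 - (-1)·0.0000 - (0.6)·0.0000) / (-5.6) = 1.7857
  t = (-10 - (3)·0.0000 - (-1.9)·0.0000 - (0.1)·0.0000) / (6) = -1.6667
Iteration 2:
  u = (-7 - (2.5)·-1.7460 - (1.2)·1.7857 - (-3.7)·-1.6667) / (11.4) = -0.9601
  v = (11 - (-1.3)·-0.6140 - (3)·1.7857 - (-1)·-1.6667) / (-6.3) = -0.5044
  w = (-10 - (3)·-0.6140 - (-1)·-1.7460 - (0.6)·-1.6667) / (-5.6) = 1.5900
  t = (-10 - (3)·-0.6140 - (-1.9)·-1.7460 - (0.1)·1.7857) / (6) = -1.9423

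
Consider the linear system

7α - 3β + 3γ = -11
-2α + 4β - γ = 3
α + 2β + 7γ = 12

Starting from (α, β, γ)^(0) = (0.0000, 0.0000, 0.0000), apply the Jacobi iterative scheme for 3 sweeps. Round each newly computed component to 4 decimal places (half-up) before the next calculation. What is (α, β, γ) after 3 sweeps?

(-2.1421, 0.1888, 1.8856)

Iteration 1:
  α = (-11 - (-3)·0.0000 - (3)·0.0000) / (7) = -1.5714
  β = (3 - (-2)·0.0000 - (-1)·0.0000) / (4) = 0.7500
  γ = (12 - (1)·0.0000 - (2)·0.0000) / (7) = 1.7143
Iteration 2:
  α = (-11 - (-3)·0.7500 - (3)·1.7143) / (7) = -1.9847
  β = (3 - (-2)·-1.5714 - (-1)·1.7143) / (4) = 0.3929
  γ = (12 - (1)·-1.5714 - (2)·0.7500) / (7) = 1.7245
Iteration 3:
  α = (-11 - (-3)·0.3929 - (3)·1.7245) / (7) = -2.1421
  β = (3 - (-2)·-1.9847 - (-1)·1.7245) / (4) = 0.1888
  γ = (12 - (1)·-1.9847 - (2)·0.3929) / (7) = 1.8856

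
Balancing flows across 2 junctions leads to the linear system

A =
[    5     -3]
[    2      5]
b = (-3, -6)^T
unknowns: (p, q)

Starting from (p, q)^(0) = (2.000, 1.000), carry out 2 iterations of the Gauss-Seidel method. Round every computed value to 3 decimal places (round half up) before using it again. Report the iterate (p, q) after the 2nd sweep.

(-1.320, -0.672)

Iteration 1:
  p = (-3 - (-3)·1.000) / (5) = 0.000
  q = (-6 - (2)·0.000) / (5) = -1.200
Iteration 2:
  p = (-3 - (-3)·-1.200) / (5) = -1.320
  q = (-6 - (2)·-1.320) / (5) = -0.672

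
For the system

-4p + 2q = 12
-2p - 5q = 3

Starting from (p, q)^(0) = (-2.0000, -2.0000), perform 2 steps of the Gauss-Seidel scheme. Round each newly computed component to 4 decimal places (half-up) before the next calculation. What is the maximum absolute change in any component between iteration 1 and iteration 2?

Iteration 1:
  p = (12 - (2)·-2.0000) / (-4) = -4.0000
  q = (3 - (-2)·-4.0000) / (-5) = 1.0000
Iteration 2:
  p = (12 - (2)·1.0000) / (-4) = -2.5000
  q = (3 - (-2)·-2.5000) / (-5) = 0.4000
Change: (1.5000, -0.6000) → max |·| = 1.5000

1.5000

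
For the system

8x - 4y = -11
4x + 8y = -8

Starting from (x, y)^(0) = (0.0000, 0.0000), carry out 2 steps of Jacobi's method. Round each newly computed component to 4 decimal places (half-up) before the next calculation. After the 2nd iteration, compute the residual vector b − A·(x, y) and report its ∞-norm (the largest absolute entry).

2.7500

Iteration 1:
  x = (-11 - (-4)·0.0000) / (8) = -1.3750
  y = (-8 - (4)·0.0000) / (8) = -1.0000
Iteration 2:
  x = (-11 - (-4)·-1.0000) / (8) = -1.8750
  y = (-8 - (4)·-1.3750) / (8) = -0.3125
Residual b − A·x = (2.7500, 2.0000); ∞-norm = 2.7500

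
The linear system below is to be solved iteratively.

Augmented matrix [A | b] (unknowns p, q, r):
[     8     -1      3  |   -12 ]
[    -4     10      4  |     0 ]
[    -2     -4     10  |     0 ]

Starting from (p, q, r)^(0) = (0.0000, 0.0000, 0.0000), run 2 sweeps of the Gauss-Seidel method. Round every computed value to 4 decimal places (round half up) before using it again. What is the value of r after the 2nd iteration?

Iteration 1:
  p = (-12 - (-1)·0.0000 - (3)·0.0000) / (8) = -1.5000
  q = (0 - (-4)·-1.5000 - (4)·0.0000) / (10) = -0.6000
  r = (0 - (-2)·-1.5000 - (-4)·-0.6000) / (10) = -0.5400
Iteration 2:
  p = (-12 - (-1)·-0.6000 - (3)·-0.5400) / (8) = -1.3725
  q = (0 - (-4)·-1.3725 - (4)·-0.5400) / (10) = -0.3330
  r = (0 - (-2)·-1.3725 - (-4)·-0.3330) / (10) = -0.4077

-0.4077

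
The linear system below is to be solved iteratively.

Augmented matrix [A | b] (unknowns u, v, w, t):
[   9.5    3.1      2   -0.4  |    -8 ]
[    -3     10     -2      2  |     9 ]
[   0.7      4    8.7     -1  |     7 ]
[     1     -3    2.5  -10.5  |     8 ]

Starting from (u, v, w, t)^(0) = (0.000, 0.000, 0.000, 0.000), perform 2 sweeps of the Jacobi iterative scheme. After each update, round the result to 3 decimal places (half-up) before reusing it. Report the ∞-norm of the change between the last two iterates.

0.495

Iteration 1:
  u = (-8 - (3.1)·0.000 - (2)·0.000 - (-0.4)·0.000) / (9.5) = -0.842
  v = (9 - (-3)·0.000 - (-2)·0.000 - (2)·0.000) / (10) = 0.900
  w = (7 - (0.7)·0.000 - (4)·0.000 - (-1)·0.000) / (8.7) = 0.805
  t = (8 - (1)·0.000 - (-3)·0.000 - (2.5)·0.000) / (-10.5) = -0.762
Iteration 2:
  u = (-8 - (3.1)·0.900 - (2)·0.805 - (-0.4)·-0.762) / (9.5) = -1.337
  v = (9 - (-3)·-0.842 - (-2)·0.805 - (2)·-0.762) / (10) = 0.961
  w = (7 - (0.7)·-0.842 - (4)·0.900 - (-1)·-0.762) / (8.7) = 0.371
  t = (8 - (1)·-0.842 - (-3)·0.900 - (2.5)·0.805) / (-10.5) = -0.908
Change: (-0.495, 0.061, -0.434, -0.146) → max |·| = 0.495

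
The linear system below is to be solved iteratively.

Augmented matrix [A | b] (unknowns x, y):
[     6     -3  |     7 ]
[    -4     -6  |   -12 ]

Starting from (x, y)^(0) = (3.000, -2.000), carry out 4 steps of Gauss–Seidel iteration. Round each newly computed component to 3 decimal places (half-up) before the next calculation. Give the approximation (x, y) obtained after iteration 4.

(1.679, 0.881)

Iteration 1:
  x = (7 - (-3)·-2.000) / (6) = 0.167
  y = (-12 - (-4)·0.167) / (-6) = 1.889
Iteration 2:
  x = (7 - (-3)·1.889) / (6) = 2.111
  y = (-12 - (-4)·2.111) / (-6) = 0.593
Iteration 3:
  x = (7 - (-3)·0.593) / (6) = 1.463
  y = (-12 - (-4)·1.463) / (-6) = 1.025
Iteration 4:
  x = (7 - (-3)·1.025) / (6) = 1.679
  y = (-12 - (-4)·1.679) / (-6) = 0.881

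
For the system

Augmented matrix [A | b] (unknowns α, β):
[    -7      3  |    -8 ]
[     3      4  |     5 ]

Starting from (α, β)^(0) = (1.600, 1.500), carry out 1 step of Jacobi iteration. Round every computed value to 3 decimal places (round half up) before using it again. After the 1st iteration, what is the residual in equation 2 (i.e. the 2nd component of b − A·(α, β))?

Iteration 1:
  α = (-8 - (3)·1.500) / (-7) = 1.786
  β = (5 - (3)·1.600) / (4) = 0.050
Residual b − A·x = (4.352, -0.558)

-0.558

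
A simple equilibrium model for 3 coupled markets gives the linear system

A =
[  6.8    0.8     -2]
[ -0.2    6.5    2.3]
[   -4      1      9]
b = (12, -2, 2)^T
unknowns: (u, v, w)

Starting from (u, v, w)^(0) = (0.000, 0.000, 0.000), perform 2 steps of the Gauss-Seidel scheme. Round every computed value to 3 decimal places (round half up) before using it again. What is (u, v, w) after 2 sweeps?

Iteration 1:
  u = (12 - (0.8)·0.000 - (-2)·0.000) / (6.8) = 1.765
  v = (-2 - (-0.2)·1.765 - (2.3)·0.000) / (6.5) = -0.253
  w = (2 - (-4)·1.765 - (1)·-0.253) / (9) = 1.035
Iteration 2:
  u = (12 - (0.8)·-0.253 - (-2)·1.035) / (6.8) = 2.099
  v = (-2 - (-0.2)·2.099 - (2.3)·1.035) / (6.5) = -0.609
  w = (2 - (-4)·2.099 - (1)·-0.609) / (9) = 1.223

(2.099, -0.609, 1.223)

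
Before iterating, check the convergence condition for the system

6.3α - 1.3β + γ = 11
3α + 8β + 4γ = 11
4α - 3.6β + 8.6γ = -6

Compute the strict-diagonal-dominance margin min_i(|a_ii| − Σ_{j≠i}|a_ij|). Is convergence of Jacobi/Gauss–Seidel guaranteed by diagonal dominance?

1

row 1: |6.3| − (1.3+1) = 4
row 2: |8| − (3+4) = 1
row 3: |8.6| − (4+3.6) = 1
minimum over rows = 1 → strictly diagonally dominant (convergence guaranteed)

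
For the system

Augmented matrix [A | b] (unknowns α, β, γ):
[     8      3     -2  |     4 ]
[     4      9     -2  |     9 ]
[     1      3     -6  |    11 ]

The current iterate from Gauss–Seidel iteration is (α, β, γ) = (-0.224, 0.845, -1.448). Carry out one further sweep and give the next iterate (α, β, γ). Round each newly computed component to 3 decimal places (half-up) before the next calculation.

(-0.179, 0.758, -1.484)

One sweep:
  α = (4 - (3)·0.845 - (-2)·-1.448) / (8) = -0.179
  β = (9 - (4)·-0.179 - (-2)·-1.448) / (9) = 0.758
  γ = (11 - (1)·-0.179 - (3)·0.758) / (-6) = -1.484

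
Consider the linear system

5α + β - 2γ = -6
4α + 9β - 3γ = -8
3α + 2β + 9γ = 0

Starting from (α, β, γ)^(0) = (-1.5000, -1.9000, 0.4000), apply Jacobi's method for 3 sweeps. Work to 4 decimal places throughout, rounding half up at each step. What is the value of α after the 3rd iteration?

Iteration 1:
  α = (-6 - (1)·-1.9000 - (-2)·0.4000) / (5) = -0.6600
  β = (-8 - (4)·-1.5000 - (-3)·0.4000) / (9) = -0.0889
  γ = (0 - (3)·-1.5000 - (2)·-1.9000) / (9) = 0.9222
Iteration 2:
  α = (-6 - (1)·-0.0889 - (-2)·0.9222) / (5) = -0.8133
  β = (-8 - (4)·-0.6600 - (-3)·0.9222) / (9) = -0.2882
  γ = (0 - (3)·-0.6600 - (2)·-0.0889) / (9) = 0.2398
Iteration 3:
  α = (-6 - (1)·-0.2882 - (-2)·0.2398) / (5) = -1.0464
  β = (-8 - (4)·-0.8133 - (-3)·0.2398) / (9) = -0.4475
  γ = (0 - (3)·-0.8133 - (2)·-0.2882) / (9) = 0.3351

-1.0464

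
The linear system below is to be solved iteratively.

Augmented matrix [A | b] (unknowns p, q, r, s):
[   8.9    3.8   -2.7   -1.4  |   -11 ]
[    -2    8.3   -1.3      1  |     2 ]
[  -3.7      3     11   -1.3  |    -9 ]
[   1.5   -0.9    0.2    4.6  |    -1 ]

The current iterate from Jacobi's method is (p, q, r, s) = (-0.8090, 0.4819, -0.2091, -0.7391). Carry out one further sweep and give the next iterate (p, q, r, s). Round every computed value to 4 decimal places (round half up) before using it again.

One sweep:
  p = (-11 - (3.8)·0.4819 - (-2.7)·-0.2091 - (-1.4)·-0.7391) / (8.9) = -1.6214
  q = (2 - (-2)·-0.8090 - (-1.3)·-0.2091 - (1)·-0.7391) / (8.3) = 0.1023
  r = (-9 - (-3.7)·-0.8090 - (3)·0.4819 - (-1.3)·-0.7391) / (11) = -1.3091
  s = (-1 - (1.5)·-0.8090 - (-0.9)·0.4819 - (0.2)·-0.2091) / (4.6) = 0.1498

(-1.6214, 0.1023, -1.3091, 0.1498)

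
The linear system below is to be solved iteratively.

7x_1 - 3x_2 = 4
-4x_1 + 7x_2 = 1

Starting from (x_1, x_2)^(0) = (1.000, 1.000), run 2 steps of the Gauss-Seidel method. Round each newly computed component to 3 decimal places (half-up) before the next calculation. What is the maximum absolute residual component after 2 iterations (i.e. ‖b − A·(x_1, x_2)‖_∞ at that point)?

Iteration 1:
  x_1 = (4 - (-3)·1.000) / (7) = 1.000
  x_2 = (1 - (-4)·1.000) / (7) = 0.714
Iteration 2:
  x_1 = (4 - (-3)·0.714) / (7) = 0.877
  x_2 = (1 - (-4)·0.877) / (7) = 0.644
Residual b − A·x = (-0.207, 0.000); ∞-norm = 0.207

0.207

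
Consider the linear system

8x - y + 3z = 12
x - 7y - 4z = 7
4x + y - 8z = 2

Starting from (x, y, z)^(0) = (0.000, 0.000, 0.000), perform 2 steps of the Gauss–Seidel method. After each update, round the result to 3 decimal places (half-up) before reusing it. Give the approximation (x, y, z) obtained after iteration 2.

Iteration 1:
  x = (12 - (-1)·0.000 - (3)·0.000) / (8) = 1.500
  y = (7 - (1)·1.500 - (-4)·0.000) / (-7) = -0.786
  z = (2 - (4)·1.500 - (1)·-0.786) / (-8) = 0.402
Iteration 2:
  x = (12 - (-1)·-0.786 - (3)·0.402) / (8) = 1.251
  y = (7 - (1)·1.251 - (-4)·0.402) / (-7) = -1.051
  z = (2 - (4)·1.251 - (1)·-1.051) / (-8) = 0.244

(1.251, -1.051, 0.244)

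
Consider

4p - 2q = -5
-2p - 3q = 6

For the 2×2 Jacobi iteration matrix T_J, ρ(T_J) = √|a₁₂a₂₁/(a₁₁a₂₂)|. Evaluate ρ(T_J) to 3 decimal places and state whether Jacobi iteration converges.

a₁₂a₂₁/(a₁₁a₂₂) = (-2)·(-2) / ((4)·(-3)) = -0.333333
ρ = √|-0.333333| = √0.333333 = 0.577
ρ < 1, so Jacobi converges

0.577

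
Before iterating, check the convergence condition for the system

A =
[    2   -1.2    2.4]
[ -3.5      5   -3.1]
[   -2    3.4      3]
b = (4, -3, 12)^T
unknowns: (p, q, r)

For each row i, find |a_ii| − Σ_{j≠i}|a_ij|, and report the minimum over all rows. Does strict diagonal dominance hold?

row 1: |2| − (1.2+2.4) = -1.6
row 2: |5| − (3.5+3.1) = -1.6
row 3: |3| − (2+3.4) = -2.4
minimum over rows = -2.4 → not strictly diagonally dominant

-2.4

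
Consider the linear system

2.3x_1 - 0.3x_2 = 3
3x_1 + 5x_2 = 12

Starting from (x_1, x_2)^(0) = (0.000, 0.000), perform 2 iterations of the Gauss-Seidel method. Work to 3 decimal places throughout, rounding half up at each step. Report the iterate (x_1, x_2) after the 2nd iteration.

Iteration 1:
  x_1 = (3 - (-0.3)·0.000) / (2.3) = 1.304
  x_2 = (12 - (3)·1.304) / (5) = 1.618
Iteration 2:
  x_1 = (3 - (-0.3)·1.618) / (2.3) = 1.515
  x_2 = (12 - (3)·1.515) / (5) = 1.491

(1.515, 1.491)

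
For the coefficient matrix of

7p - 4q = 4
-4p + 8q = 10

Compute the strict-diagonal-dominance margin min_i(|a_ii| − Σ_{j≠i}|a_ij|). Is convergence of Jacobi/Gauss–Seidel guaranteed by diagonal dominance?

3

row 1: |7| − (4) = 3
row 2: |8| − (4) = 4
minimum over rows = 3 → strictly diagonally dominant (convergence guaranteed)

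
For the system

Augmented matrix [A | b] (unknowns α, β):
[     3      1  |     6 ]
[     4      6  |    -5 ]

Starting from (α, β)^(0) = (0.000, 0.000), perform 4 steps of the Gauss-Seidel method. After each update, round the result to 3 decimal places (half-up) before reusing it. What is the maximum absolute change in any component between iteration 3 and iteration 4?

Iteration 1:
  α = (6 - (1)·0.000) / (3) = 2.000
  β = (-5 - (4)·2.000) / (6) = -2.167
Iteration 2:
  α = (6 - (1)·-2.167) / (3) = 2.722
  β = (-5 - (4)·2.722) / (6) = -2.648
Iteration 3:
  α = (6 - (1)·-2.648) / (3) = 2.883
  β = (-5 - (4)·2.883) / (6) = -2.755
Iteration 4:
  α = (6 - (1)·-2.755) / (3) = 2.918
  β = (-5 - (4)·2.918) / (6) = -2.779
Change: (0.035, -0.024) → max |·| = 0.035

0.035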